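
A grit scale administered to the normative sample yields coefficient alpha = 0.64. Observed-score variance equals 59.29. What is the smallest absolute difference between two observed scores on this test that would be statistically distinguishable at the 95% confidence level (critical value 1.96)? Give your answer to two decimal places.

σ = 59.29^(1/2) = 7.7000
SEM = 7.7000 · √(1 − 0.6400) = 7.7000 · √0.3600 ≈ 7.7000 · 0.6000 ≈ 4.6200
SE_diff = √2 · SEM ≈ 6.5337
Minimum reliable difference = 1.96 · SE_diff ≈ 1.96 · 6.5337 ≈ 12.8060

12.81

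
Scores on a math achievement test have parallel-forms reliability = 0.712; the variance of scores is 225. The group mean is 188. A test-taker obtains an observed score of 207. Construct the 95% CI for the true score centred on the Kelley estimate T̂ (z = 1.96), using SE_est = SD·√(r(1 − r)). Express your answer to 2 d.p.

SD = √225 = 15.0000
T̂ = r·X + (1 − r)·M = 0.7120×207 + 0.2880×188 = 147.3840 + 54.1440 ≈ 201.5280
SE_est = SD × √(r(1 − r)) = 15.0000 × √0.2051 ≈ 15.0000 × 0.4528 ≈ 6.7925
CI = 201.5280 ± 1.96 × 6.7925 → [188.2148, 214.8412]

[188.21, 214.84]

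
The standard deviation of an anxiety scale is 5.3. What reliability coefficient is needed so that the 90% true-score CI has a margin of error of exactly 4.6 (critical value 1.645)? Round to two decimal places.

Required SEM = 4.6 / 1.645 ≈ 2.7964
r = 1 − (2.7964/5.3)² ≈ 1 − 0.2784 ≈ 0.7216

0.72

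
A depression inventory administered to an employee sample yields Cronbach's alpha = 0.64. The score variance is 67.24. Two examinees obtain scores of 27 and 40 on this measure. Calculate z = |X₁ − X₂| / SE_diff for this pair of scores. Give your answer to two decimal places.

1.87

SD = √67.24 ≈ 8.2000
The standard error of measurement is 8.2000×√(1 − 0.6400) ≈ 8.2000×0.6000 ≈ 4.9200.
Standard error of the difference = 4.9200·√2 ≈ 6.9579
z = 13 / 6.9579 ≈ 1.8684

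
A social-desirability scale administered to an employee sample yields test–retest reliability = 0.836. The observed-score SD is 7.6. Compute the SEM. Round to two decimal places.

SEM = 7.600·√(1 − 0.836) ≃ 3.078

3.08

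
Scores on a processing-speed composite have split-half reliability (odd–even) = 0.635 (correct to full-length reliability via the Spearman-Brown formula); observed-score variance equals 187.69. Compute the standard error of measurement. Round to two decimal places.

6.47

SD = √187.69 = 13.700
r_full = 2·0.635 / (1 + 0.635) ≈ 0.777
SEM = 13.700 × √(1 − 0.777) = 13.700 × √0.223 ≈ 13.700 × 0.472 ≈ 6.473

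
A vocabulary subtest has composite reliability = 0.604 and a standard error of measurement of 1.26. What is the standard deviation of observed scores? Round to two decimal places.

SD = 1.26 / √(1 − 0.604) ≈ 2.002

2.00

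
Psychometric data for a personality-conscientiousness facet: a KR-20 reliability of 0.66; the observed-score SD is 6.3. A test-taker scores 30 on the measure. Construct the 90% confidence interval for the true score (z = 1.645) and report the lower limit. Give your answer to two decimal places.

23.96

SEM = 6.300 · √(1 − 0.660) = 6.300 · √0.340 ≈ 6.300 · 0.583 ≈ 3.673
Margin = 1.645 · 3.673 ≈ 6.043
Lower bound: 30 − 6.043 = 23.957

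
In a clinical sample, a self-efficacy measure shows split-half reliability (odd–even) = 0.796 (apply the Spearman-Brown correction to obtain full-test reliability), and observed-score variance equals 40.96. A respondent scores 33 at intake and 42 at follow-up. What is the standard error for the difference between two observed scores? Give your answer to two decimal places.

3.05

SD = √40.96 = 6.4000
Spearman-Brown: r = 2(0.796) / (1 + 0.796) = 1.5920 / 1.7960 ≃ 0.8864
SEM = 6.4000 · √(1 − 0.8864) = 6.4000 · √0.1136 ≃ 6.4000 · 0.3370 ≃ 2.1570
Standard error of the difference = 2.1570·√2 ≃ 3.0504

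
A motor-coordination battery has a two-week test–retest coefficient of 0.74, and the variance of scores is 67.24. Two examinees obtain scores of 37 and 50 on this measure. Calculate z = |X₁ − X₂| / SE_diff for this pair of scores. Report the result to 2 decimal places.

2.20

SD = √67.24 = 8.200
SEM = 8.200 * √(1 − 0.740) = 8.200 * √0.260 ≈ 8.200 * 0.510 ≈ 4.181
SE_diff = SEM * √2 ≈ 4.181 * 1.414 ≈ 5.913
z = 13 / 5.913 ≈ 2.199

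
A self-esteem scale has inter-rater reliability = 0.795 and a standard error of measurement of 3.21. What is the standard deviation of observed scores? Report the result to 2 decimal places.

σ = SEM·(1 − r)^(−1/2) ≈ 3.21×2.209 ≈ 7.090

7.09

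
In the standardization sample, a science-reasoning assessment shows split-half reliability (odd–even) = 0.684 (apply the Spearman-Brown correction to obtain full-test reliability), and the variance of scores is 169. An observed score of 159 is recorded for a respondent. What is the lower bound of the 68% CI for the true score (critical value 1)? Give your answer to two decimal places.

153.37

SD = √169 ≈ 13.0000
r_full = 2·0.684 / (1 + 0.684) ≈ 0.8124
The standard error of measurement is 13.0000×√(1 − 0.8124) ≈ 13.0000×0.4332 ≈ 5.6314.
Margin = 1 × 5.6314 ≈ 5.6314
Lower bound: 159 − 5.6314 = 153.3686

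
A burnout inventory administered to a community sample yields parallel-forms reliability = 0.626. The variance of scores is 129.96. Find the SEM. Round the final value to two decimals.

SD = √129.96 = 11.400
SEM = 11.400 · √(1 − 0.626) = 11.400 · √0.374 ≈ 11.400 · 0.612 ≈ 6.972

6.97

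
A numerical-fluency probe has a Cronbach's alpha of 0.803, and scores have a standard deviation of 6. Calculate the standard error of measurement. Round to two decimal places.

SEM = 6.00000·√(1 − 0.80300) ≈ 2.66308

2.66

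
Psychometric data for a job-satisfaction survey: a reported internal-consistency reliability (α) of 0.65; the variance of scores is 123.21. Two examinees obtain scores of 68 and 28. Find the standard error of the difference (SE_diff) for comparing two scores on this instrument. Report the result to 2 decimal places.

SD = √123.21 ≈ 11.1000
SEM = 11.1000 × √(1 − 0.6500) = 11.1000 × √0.3500 ≈ 11.1000 × 0.5916 ≈ 6.5668
SE_diff = √2 × SEM ≈ 9.2869

9.29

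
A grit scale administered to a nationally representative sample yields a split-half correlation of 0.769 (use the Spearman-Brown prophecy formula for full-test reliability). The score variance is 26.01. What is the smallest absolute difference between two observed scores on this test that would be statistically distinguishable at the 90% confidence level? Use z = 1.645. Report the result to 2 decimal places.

SD = √26.01 ≈ 5.10000
Spearman-Brown: r = 2(0.769) / (1 + 0.769) = 1.53800 / 1.76900 ≈ 0.86942
The standard error of measurement is 5.10000×√(1 − 0.86942) ≈ 5.10000×0.36136 ≈ 1.84294.
SE_diff = √2 × SEM ≈ 2.60632
Smallest detectable difference = 1.645×2.60632 ≈ 4.28739

4.29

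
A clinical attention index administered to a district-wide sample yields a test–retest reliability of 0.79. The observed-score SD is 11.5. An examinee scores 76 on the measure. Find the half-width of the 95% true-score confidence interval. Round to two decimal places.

SEM = 11.5000·√(1 − 0.7900) ≃ 5.2700
Half-width = 1.96·5.2700 ≃ 10.3291

10.33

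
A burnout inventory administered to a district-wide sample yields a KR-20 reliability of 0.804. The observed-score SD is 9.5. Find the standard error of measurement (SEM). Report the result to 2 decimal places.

4.21

SEM = 9.500 · √(1 − 0.804) = 9.500 · √0.196 ≃ 9.500 · 0.443 ≃ 4.206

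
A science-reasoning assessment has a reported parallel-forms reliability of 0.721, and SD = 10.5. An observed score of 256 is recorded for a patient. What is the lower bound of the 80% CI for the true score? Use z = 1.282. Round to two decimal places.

SEM = 10.5000 * √(1 − 0.7210) = 10.5000 * √0.2790 ≈ 10.5000 * 0.5282 ≈ 5.5461
Margin = 1.282 * 5.5461 ≈ 7.1102
Lower limit = 256 − 7.1102 ≈ 248.8898

248.89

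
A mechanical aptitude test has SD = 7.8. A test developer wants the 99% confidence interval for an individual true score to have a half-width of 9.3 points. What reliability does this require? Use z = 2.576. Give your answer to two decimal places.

SEM needed = half-width / z = 9.3/2.576 ≈ 3.6102
Required reliability = 1 − (SEM/SD)² = 1 − 0.2142 ≈ 0.7858

0.79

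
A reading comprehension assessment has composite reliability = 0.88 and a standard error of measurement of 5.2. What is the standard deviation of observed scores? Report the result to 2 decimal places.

15.01

SD = 5.2 / √(1 − 0.88) ≈ 15.011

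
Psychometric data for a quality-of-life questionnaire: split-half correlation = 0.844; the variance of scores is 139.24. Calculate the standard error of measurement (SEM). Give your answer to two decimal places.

3.43

SD = √139.24 = 11.8000
Full-length reliability (Spearman-Brown) = 2(0.844)/(1+0.844) ≈ 0.9154
SEM = 11.8000×√(1 − 0.9154) ≈ 3.4321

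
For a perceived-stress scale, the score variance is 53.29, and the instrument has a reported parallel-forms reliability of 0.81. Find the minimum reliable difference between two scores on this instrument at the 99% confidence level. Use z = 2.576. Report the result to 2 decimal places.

11.59

σ = 53.29^(1/2) = 7.3000
SEM = 7.3000*√(1 − 0.8100) ≃ 3.1820
SE_diff = SEM * √2 ≃ 3.1820 * 1.4142 ≃ 4.5000
Smallest detectable difference = 2.576*4.5000 ≃ 11.5921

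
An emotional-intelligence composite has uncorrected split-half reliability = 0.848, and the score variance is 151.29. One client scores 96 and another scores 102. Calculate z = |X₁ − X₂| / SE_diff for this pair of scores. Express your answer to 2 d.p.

1.20

σ = 151.29^(1/2) = 12.300
Spearman-Brown: r = 2(0.848) / (1 + 0.848) = 1.696 / 1.848 ≃ 0.918
SEM = 12.300 × √(1 − 0.918) = 12.300 × √0.082 ≃ 12.300 × 0.287 ≃ 3.528
Standard error of the difference = 3.528·√2 ≃ 4.989
z = |96 − 102| / 4.989 = 6 / 4.989 ≃ 1.203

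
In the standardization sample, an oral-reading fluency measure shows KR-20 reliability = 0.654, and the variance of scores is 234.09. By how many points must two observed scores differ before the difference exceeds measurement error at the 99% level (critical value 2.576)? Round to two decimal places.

SD = √234.09 ≈ 15.3000
SEM = 15.3000*√(1 − 0.6540) ≈ 8.9997
Standard error of the difference = 8.9997·√2 ≈ 12.7275
Smallest detectable difference = 2.576*12.7275 ≈ 32.7861

32.79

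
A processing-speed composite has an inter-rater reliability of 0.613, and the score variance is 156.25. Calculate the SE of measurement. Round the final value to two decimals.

7.78

σ = 156.25^(1/2) = 12.5000
SEM = 12.5000×√(1 − 0.6130) ≃ 7.7762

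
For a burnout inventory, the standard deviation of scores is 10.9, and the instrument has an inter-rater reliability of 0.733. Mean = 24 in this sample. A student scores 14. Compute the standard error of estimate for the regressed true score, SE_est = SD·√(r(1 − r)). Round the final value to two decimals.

4.82

SE_est = 10.90000·√[r(1 − r)] ≈ 4.82208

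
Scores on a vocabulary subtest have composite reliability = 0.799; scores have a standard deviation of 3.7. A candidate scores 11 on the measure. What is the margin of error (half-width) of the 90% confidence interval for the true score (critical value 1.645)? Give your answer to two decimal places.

2.73

SEM = 3.70000×√(1 − 0.79900) ≈ 1.65882
1.645 × SEM ≈ 2.72876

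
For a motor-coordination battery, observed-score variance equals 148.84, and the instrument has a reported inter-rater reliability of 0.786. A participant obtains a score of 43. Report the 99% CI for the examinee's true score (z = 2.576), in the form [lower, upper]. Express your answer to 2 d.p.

[28.46, 57.54]

SD = √148.84 = 12.20000
SEM = 12.20000 · √(1 − 0.78600) = 12.20000 · √0.21400 ≈ 12.20000 · 0.46260 ≈ 5.64374
Margin = 2.576 · 5.64374 ≈ 14.53826
CI = 43 ± 14.53826 → [28.46174, 57.53826]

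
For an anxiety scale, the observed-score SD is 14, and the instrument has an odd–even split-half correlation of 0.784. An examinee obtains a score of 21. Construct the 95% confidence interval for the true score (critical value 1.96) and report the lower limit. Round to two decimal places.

11.45

r_full = 2·0.784 / (1 + 0.784) ≃ 0.87892
SEM = 14.00000 × √(1 − 0.87892) = 14.00000 × √0.12108 ≃ 14.00000 × 0.34796 ≃ 4.87144
Half-width = 1.96×4.87144 ≃ 9.54803
Lower bound: 21 − 9.54803 = 11.45197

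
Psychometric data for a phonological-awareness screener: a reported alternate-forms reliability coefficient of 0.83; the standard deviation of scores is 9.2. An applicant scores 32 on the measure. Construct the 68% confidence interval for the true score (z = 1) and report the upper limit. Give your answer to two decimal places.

SEM = 9.2000 * √(1 − 0.8300) = 9.2000 * √0.1700 ≃ 9.2000 * 0.4123 ≃ 3.7933
Half-width = 1*3.7933 ≃ 3.7933
Upper bound: 32 + 3.7933 = 35.7933

35.79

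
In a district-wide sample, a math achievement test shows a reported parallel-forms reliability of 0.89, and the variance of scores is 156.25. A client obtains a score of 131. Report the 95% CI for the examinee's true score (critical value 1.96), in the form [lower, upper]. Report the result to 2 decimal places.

σ = 156.25^(1/2) = 12.50000
The standard error of measurement is 12.50000×√(1 − 0.89000) ≈ 12.50000×0.33166 ≈ 4.14578.
Half-width = 1.96×4.14578 ≈ 8.12573
95% CI: 131 ± 8.12573 = [122.87427, 139.12573]

[122.87, 139.13]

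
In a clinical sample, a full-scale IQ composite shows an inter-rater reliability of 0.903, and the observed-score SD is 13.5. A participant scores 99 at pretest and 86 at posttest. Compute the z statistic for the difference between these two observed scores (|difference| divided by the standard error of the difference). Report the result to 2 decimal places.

SEM = 13.5000 × √(1 − 0.9030) = 13.5000 × √0.0970 ≈ 13.5000 × 0.3114 ≈ 4.2046
SE_diff = SEM × √2 ≈ 4.2046 × 1.4142 ≈ 5.9461
z = 13 / 5.9461 ≈ 2.1863

2.19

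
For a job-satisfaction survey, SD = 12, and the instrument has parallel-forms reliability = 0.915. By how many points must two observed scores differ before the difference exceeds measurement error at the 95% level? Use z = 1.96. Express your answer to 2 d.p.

The standard error of measurement is 12.000*√(1 − 0.915) ≈ 12.000*0.292 ≈ 3.499.
SE_diff = SEM * √2 ≈ 3.499 * 1.414 ≈ 4.948
Smallest detectable difference = 1.96*4.948 ≈ 9.698

9.70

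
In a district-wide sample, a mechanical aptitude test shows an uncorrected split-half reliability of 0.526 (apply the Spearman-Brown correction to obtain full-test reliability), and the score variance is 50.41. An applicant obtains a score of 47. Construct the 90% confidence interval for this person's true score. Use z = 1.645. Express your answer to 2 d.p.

SD = √50.41 ≈ 7.100
Full-length reliability (Spearman-Brown) = 2(0.526)/(1+0.526) ≈ 0.689
SEM = 7.100 · √(1 − 0.689) = 7.100 · √0.311 ≈ 7.100 · 0.557 ≈ 3.957
1.645 · SEM ≈ 6.509
Interval: (40.491, 53.509)

[40.49, 53.51]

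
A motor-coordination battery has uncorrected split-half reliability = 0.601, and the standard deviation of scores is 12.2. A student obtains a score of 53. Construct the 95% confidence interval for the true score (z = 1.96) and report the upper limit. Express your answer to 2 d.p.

Spearman-Brown: r = 2(0.601) / (1 + 0.601) = 1.2020 / 1.6010 ≈ 0.7508
SEM = 12.2000 * √(1 − 0.7508) = 12.2000 * √0.2492 ≈ 12.2000 * 0.4992 ≈ 6.0905
Margin = 1.96 * 6.0905 ≈ 11.9373
Upper bound: 53 + 11.9373 = 64.9373

64.94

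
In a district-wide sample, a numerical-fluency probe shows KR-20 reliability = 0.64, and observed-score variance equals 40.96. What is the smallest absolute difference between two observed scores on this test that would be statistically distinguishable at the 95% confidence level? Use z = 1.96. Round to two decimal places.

SD = √40.96 = 6.4000
The standard error of measurement is 6.4000·√(1 − 0.6400) ≈ 6.4000·0.6000 ≈ 3.8400.
SE_diff = √2 · SEM ≈ 5.4306
Minimum reliable difference = 1.96 · SE_diff ≈ 1.96 · 5.4306 ≈ 10.6439

10.64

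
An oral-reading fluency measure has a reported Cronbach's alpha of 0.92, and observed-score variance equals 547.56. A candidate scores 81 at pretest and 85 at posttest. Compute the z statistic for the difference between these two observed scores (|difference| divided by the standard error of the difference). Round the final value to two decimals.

SD = √547.56 ≈ 23.4000
SEM = 23.4000 * √(1 − 0.9200) = 23.4000 * √0.0800 ≈ 23.4000 * 0.2828 ≈ 6.6185
Standard error of the difference = 6.6185·√2 ≈ 9.3600
z = 4 / 9.3600 ≈ 0.4274

0.43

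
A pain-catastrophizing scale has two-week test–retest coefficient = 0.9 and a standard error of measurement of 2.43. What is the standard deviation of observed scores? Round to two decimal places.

7.68

σ = SEM·(1 − r)^(−1/2) ≈ 2.43*3.16228 ≈ 7.68433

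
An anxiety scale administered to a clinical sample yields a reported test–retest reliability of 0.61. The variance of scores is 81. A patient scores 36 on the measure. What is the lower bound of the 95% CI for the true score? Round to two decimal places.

24.98

σ = 81^(1/2) = 9.0000
SEM = 9.0000·√(1 − 0.6100) ≈ 5.6205
1.96 · SEM ≈ 11.0162
Lower limit = 36 − 11.0162 ≈ 24.9838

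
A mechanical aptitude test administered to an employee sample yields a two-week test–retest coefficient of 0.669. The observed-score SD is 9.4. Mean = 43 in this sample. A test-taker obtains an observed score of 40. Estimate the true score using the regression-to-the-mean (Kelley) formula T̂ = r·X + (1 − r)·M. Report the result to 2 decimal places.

40.99

T̂ = 0.66900(40) + 0.33100(43) ≈ 40.99300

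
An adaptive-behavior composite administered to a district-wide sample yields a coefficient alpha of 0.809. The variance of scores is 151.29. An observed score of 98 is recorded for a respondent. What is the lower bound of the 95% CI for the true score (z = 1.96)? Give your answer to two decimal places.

σ = 151.29^(1/2) = 12.3000
The standard error of measurement is 12.3000·√(1 − 0.8090) ≈ 12.3000·0.4370 ≈ 5.3755.
Half-width = 1.96·5.3755 ≈ 10.5361
Lower bound: 98 − 10.5361 = 87.4639

87.46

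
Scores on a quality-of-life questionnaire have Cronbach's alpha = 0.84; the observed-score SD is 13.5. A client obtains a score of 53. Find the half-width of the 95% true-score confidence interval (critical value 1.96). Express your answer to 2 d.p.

SEM = 13.5000 · √(1 − 0.8400) = 13.5000 · √0.1600 ≈ 13.5000 · 0.4000 ≈ 5.4000
Margin = 1.96 · 5.4000 ≈ 10.5840

10.58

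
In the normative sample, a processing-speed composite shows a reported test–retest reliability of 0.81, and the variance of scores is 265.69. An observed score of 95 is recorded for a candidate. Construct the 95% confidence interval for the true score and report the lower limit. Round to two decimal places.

SD = √265.69 ≈ 16.30000
SEM = 16.30000 × √(1 − 0.81000) = 16.30000 × √0.19000 ≈ 16.30000 × 0.43589 ≈ 7.10501
1.96 × SEM ≈ 13.92581
Lower bound: 95 − 13.92581 = 81.07419

81.07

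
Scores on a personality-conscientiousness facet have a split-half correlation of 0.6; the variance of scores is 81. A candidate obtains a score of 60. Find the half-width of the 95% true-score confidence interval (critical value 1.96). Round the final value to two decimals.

8.82

SD = √81 ≃ 9.000
r_full = 2·0.6 / (1 + 0.6) ≃ 0.750
SEM = 9.000·√(1 − 0.750) ≃ 4.500
Margin = 1.96 · 4.500 ≃ 8.820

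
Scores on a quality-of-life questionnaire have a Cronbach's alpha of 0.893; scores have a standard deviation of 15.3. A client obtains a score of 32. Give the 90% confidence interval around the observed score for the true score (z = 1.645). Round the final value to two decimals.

[23.77, 40.23]

SEM = 15.30000 * √(1 − 0.89300) = 15.30000 * √0.10700 ≈ 15.30000 * 0.32711 ≈ 5.00476
Margin = 1.645 * 5.00476 ≈ 8.23283
Interval: (23.76717, 40.23283)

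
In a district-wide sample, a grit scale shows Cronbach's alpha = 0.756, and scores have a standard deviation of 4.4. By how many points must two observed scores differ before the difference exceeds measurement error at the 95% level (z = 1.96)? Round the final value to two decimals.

6.02

SEM = 4.40000 * √(1 − 0.75600) = 4.40000 * √0.24400 ≈ 4.40000 * 0.49396 ≈ 2.17344
SE_diff = √2 * SEM ≈ 3.07371
Smallest detectable difference = 1.96*3.07371 ≈ 6.02447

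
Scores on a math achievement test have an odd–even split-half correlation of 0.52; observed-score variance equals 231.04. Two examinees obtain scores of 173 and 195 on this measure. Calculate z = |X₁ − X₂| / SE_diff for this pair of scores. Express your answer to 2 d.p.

σ = 231.04^(1/2) = 15.200
Spearman-Brown: r = 2(0.52) / (1 + 0.52) = 1.040 / 1.520 ≃ 0.684
SEM = 15.200*√(1 − 0.684) ≃ 8.542
SE_diff = √2 * SEM ≃ 12.080
z = 22 / 12.080 ≃ 1.821

1.82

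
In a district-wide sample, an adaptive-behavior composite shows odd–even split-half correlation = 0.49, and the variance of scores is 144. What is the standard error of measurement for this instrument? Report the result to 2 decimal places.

SD = √144 ≃ 12.0000
Full-length reliability (Spearman-Brown) = 2(0.49)/(1+0.49) ≃ 0.6577
The standard error of measurement is 12.0000×√(1 − 0.6577) ≃ 12.0000×0.5850 ≃ 7.0206.

7.02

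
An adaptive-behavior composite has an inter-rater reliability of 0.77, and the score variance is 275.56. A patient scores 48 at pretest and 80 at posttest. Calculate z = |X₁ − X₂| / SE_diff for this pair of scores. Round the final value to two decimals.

2.84

σ = 275.56^(1/2) = 16.600
The standard error of measurement is 16.600×√(1 − 0.770) ≈ 16.600×0.480 ≈ 7.961.
SE_diff = √2 × SEM ≈ 11.259
z = 32 / 11.259 ≈ 2.842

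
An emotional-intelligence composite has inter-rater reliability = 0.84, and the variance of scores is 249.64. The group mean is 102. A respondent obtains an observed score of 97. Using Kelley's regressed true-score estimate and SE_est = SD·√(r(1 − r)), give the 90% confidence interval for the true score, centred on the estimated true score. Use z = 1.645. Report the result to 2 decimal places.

[88.27, 107.33]

SD = √249.64 = 15.800
T̂ = 0.840(97) + 0.160(102) ≈ 97.800
SE_est = SD · √(r(1 − r)) = 15.800 · √0.134 ≈ 15.800 · 0.367 ≈ 5.792
90% CI: 97.800 ± 9.528 ≈ (88.272, 107.328)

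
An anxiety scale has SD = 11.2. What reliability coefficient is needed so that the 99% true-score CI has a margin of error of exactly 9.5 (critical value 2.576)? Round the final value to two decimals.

SEM needed = half-width / z = 9.5/2.576 ≃ 3.6879
r = 1 − (SEM / SD)² = 1 − (3.6879 / 11.2)² ≃ 1 − 0.1084 ≃ 0.8916

0.89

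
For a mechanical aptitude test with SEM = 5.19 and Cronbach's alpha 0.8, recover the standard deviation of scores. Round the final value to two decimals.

11.61

σ = SEM·(1 − r)^(−1/2) ≈ 5.19*2.236 ≈ 11.605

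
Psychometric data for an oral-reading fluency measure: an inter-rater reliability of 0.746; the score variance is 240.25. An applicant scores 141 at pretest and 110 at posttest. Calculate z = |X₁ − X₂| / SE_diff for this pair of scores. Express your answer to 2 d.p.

2.81

σ = 240.25^(1/2) = 15.50000
The standard error of measurement is 15.50000×√(1 − 0.74600) ≃ 15.50000×0.50398 ≃ 7.81175.
SE_diff = SEM × √2 ≃ 7.81175 × 1.41421 ≃ 11.04749
z = 31 / 11.04749 ≃ 2.80607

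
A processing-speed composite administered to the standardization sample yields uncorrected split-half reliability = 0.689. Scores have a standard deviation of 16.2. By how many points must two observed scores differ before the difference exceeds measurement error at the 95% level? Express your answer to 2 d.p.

19.27

Full-length reliability (Spearman-Brown) = 2(0.689)/(1+0.689) ≈ 0.816
SEM = 16.200 · √(1 − 0.816) = 16.200 · √0.184 ≈ 16.200 · 0.429 ≈ 6.952
SE_diff = √2 · SEM ≈ 9.831
Smallest detectable difference = 1.96·9.831 ≈ 19.269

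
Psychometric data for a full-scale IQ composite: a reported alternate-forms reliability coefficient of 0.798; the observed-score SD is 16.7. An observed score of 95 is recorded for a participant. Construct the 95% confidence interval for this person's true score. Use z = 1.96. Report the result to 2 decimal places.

[80.29, 109.71]

SEM = 16.70000 * √(1 − 0.79800) = 16.70000 * √0.20200 ≈ 16.70000 * 0.44944 ≈ 7.50572
1.96 * SEM ≈ 14.71120
95% CI: 95 ± 14.71120 = [80.28880, 109.71120]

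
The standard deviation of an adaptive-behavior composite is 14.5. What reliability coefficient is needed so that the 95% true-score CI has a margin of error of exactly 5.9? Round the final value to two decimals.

Required SEM = 5.9 / 1.96 ≈ 3.010
Required reliability = 1 − (SEM/SD)² = 1 − 0.043 ≈ 0.957

0.96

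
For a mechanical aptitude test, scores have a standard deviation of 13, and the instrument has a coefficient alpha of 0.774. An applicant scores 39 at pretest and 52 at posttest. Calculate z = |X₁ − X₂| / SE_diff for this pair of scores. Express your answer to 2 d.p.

1.49

The standard error of measurement is 13.000·√(1 − 0.774) ≃ 13.000·0.475 ≃ 6.180.
SE_diff = SEM · √2 ≃ 6.180 · 1.414 ≃ 8.740
z = |39 − 52| / 8.740 = 13 / 8.740 ≃ 1.487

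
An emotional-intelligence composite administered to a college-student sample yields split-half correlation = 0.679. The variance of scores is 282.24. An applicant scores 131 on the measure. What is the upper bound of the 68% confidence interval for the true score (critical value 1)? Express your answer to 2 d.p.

SD = √282.24 = 16.80000
r_full = 2·0.679 / (1 + 0.679) ≈ 0.80881
The standard error of measurement is 16.80000*√(1 − 0.80881) ≈ 16.80000*0.43725 ≈ 7.34576.
Margin = 1 * 7.34576 ≈ 7.34576
Upper bound: 131 + 7.34576 = 138.34576

138.35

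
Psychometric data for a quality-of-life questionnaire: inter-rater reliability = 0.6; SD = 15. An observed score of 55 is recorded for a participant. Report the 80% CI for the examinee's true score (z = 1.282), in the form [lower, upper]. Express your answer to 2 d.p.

SEM = 15.00000·√(1 − 0.60000) ≃ 9.48683
Half-width = 1.282·9.48683 ≃ 12.16212
Interval: (42.83788, 67.16212)

[42.84, 67.16]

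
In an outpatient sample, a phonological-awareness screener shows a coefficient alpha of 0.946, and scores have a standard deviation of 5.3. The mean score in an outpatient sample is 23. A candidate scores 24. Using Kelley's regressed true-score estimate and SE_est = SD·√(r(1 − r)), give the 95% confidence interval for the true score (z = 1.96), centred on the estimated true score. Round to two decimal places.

[21.60, 26.29]

T̂ = 0.9460(24) + 0.0540(23) ≈ 23.9460
SE_est = 5.3000·√(0.9460·0.0540) ≈ 1.1979
95% CI: 23.9460 ± 2.3479 ≈ (21.5981, 26.2939)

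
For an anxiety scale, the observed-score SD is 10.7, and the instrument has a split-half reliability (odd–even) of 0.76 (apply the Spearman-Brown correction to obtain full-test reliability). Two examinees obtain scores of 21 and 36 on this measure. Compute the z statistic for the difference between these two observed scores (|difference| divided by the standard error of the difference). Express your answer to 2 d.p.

2.68

Spearman-Brown: r = 2(0.76) / (1 + 0.76) = 1.520 / 1.760 ≈ 0.864
The standard error of measurement is 10.700*√(1 − 0.864) ≈ 10.700*0.369 ≈ 3.951.
Standard error of the difference = 3.951·√2 ≈ 5.588
z = 15 / 5.588 ≈ 2.684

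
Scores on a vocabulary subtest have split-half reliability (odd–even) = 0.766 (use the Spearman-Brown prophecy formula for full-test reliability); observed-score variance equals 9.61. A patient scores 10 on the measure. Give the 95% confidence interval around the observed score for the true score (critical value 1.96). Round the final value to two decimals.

[7.79, 12.21]

SD = √9.61 ≃ 3.1000
Full-length reliability (Spearman-Brown) = 2(0.766)/(1+0.766) ≃ 0.8675
The standard error of measurement is 3.1000×√(1 − 0.8675) ≃ 3.1000×0.3640 ≃ 1.1284.
Margin = 1.96 × 1.1284 ≃ 2.2117
CI = 10 ± 2.2117 → [7.7883, 12.2117]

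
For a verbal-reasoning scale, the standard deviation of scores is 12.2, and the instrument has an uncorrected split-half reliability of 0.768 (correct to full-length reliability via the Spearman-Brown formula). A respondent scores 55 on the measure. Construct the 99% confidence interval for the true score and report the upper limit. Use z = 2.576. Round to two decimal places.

66.38

Spearman-Brown: r = 2(0.768) / (1 + 0.768) = 1.5360 / 1.7680 ≃ 0.8688
SEM = 12.2000 · √(1 − 0.8688) = 12.2000 · √0.1312 ≃ 12.2000 · 0.3622 ≃ 4.4194
Margin = 2.576 · 4.4194 ≃ 11.3844
Upper limit = 55 + 11.3844 ≃ 66.3844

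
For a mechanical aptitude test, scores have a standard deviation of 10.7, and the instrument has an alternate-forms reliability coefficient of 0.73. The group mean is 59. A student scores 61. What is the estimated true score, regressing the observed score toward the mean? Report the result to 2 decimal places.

T̂ = r·X + (1 − r)·M = 0.730·61 + 0.270·59 = 44.530 + 15.930 ≈ 60.460

60.46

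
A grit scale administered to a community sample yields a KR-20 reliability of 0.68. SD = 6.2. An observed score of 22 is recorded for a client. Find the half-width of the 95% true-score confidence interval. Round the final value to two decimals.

SEM = 6.20000 × √(1 − 0.68000) = 6.20000 × √0.32000 ≃ 6.20000 × 0.56569 ≃ 3.50725
1.96 × SEM ≃ 6.87421

6.87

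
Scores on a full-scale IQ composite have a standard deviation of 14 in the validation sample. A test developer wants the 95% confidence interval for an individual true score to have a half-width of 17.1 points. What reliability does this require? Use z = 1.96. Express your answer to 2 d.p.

SEM needed = half-width / z = 17.1/1.96 ≈ 8.72449
Required reliability = 1 − (SEM/SD)² = 1 − 0.38835 ≈ 0.61165

0.61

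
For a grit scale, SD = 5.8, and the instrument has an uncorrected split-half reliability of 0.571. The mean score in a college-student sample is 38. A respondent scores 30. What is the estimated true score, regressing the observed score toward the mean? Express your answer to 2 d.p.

32.18

r_full = 2·0.571 / (1 + 0.571) ≃ 0.72693
T̂ = r·X + (1 − r)·M = 0.72693·30 + 0.27307·38 ≃ 21.80777 + 10.37683 ≃ 32.18460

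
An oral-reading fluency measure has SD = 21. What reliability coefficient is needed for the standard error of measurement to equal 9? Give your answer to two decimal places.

0.82

r = 1 − (SEM / SD)² = 1 − (9.000 / 21)² ≈ 1 − 0.184 ≈ 0.816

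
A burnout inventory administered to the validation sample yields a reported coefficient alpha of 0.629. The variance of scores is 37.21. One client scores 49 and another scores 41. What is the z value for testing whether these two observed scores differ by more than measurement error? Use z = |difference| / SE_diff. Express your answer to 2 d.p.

1.52

SD = √37.21 = 6.10000
The standard error of measurement is 6.10000*√(1 − 0.62900) ≈ 6.10000*0.60910 ≈ 3.71550.
SE_diff = SEM * √2 ≈ 3.71550 * 1.41421 ≈ 5.25450
z = 8 / 5.25450 ≈ 1.52250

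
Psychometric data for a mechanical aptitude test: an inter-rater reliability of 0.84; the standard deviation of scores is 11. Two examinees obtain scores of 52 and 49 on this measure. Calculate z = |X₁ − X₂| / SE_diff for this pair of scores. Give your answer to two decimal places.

0.48

SEM = 11.000 · √(1 − 0.840) = 11.000 · √0.160 ≈ 11.000 · 0.400 ≈ 4.400
SE_diff = SEM · √2 ≈ 4.400 · 1.414 ≈ 6.223
z = 3 / 6.223 ≈ 0.482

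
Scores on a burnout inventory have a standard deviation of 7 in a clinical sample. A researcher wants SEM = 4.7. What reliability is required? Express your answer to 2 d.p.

r = 1 − (4.7000/7)² ≃ 1 − 0.4508 ≃ 0.5492

0.55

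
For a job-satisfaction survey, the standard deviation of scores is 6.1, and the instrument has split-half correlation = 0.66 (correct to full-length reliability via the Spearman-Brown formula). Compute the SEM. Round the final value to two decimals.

r_full = 2·0.66 / (1 + 0.66) ≈ 0.795
The standard error of measurement is 6.100·√(1 − 0.795) ≈ 6.100·0.453 ≈ 2.761.

2.76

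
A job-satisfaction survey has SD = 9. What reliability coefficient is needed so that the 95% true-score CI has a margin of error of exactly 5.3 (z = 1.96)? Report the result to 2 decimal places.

SEM needed = half-width / z = 5.3/1.96 ≈ 2.70408
r = 1 − (SEM / SD)² = 1 − (2.70408 / 9)² ≈ 1 − 0.09027 ≈ 0.90973

0.91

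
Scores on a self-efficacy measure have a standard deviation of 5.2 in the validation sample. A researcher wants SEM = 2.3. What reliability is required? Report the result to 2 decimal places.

0.80

Required reliability = 1 − (SEM/SD)² = 1 − 0.1956 ≈ 0.8044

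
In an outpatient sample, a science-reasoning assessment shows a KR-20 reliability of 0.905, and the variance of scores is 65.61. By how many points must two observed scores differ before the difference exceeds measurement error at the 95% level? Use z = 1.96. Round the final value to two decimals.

SD = √65.61 = 8.1000
SEM = 8.1000 * √(1 − 0.9050) = 8.1000 * √0.0950 ≈ 8.1000 * 0.3082 ≈ 2.4966
SE_diff = √2 * SEM ≈ 3.5307
Smallest detectable difference = 1.96*3.5307 ≈ 6.9202

6.92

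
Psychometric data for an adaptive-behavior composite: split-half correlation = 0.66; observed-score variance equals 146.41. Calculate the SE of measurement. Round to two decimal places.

SD = √146.41 = 12.1000
Full-length reliability (Spearman-Brown) = 2(0.66)/(1+0.66) ≈ 0.7952
SEM = 12.1000×√(1 − 0.7952) ≈ 5.4761

5.48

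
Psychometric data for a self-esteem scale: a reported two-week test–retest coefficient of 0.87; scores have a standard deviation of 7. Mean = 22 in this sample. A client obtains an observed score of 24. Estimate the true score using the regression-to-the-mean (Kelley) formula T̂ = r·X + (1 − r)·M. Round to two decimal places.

23.74

T̂ = 0.8700(24) + 0.1300(22) ≃ 23.7400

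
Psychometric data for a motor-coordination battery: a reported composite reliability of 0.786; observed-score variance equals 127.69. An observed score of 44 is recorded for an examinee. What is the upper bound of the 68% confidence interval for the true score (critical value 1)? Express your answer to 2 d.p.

σ = 127.69^(1/2) = 11.3000
The standard error of measurement is 11.3000×√(1 − 0.7860) ≈ 11.3000×0.4626 ≈ 5.2274.
Margin = 1 × 5.2274 ≈ 5.2274
Upper limit = 44 + 5.2274 ≈ 49.2274

49.23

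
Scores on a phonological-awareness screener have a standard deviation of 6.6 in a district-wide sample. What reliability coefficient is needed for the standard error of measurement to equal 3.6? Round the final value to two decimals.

0.70

Required reliability = 1 − (SEM/SD)² = 1 − 0.298 ≈ 0.702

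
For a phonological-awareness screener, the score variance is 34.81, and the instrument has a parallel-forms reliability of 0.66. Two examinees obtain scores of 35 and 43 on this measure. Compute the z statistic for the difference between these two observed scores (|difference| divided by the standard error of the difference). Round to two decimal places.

1.64

SD = √34.81 = 5.9000
The standard error of measurement is 5.9000·√(1 − 0.6600) ≈ 5.9000·0.5831 ≈ 3.4403.
SE_diff = √2 · SEM ≈ 4.8653
z = 8 / 4.8653 ≈ 1.6443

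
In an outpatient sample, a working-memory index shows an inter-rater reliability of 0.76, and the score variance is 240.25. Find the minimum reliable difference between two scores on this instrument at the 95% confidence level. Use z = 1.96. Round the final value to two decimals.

SD = √240.25 = 15.50000
SEM = 15.50000 * √(1 − 0.76000) = 15.50000 * √0.24000 ≈ 15.50000 * 0.48990 ≈ 7.59342
SE_diff = SEM * √2 ≈ 7.59342 * 1.41421 ≈ 10.73872
Smallest detectable difference = 1.96*10.73872 ≈ 21.04788

21.05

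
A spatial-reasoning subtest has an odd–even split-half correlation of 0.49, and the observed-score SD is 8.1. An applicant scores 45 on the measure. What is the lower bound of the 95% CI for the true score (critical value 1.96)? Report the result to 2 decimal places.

35.71

Spearman-Brown: r = 2(0.49) / (1 + 0.49) = 0.980 / 1.490 ≈ 0.658
SEM = 8.100 * √(1 − 0.658) = 8.100 * √0.342 ≈ 8.100 * 0.585 ≈ 4.739
Margin = 1.96 * 4.739 ≈ 9.288
Lower bound: 45 − 9.288 = 35.712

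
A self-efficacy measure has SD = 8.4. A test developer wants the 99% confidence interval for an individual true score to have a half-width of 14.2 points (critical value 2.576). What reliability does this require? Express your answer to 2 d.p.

0.57

SEM needed = half-width / z = 14.2/2.576 ≈ 5.512
r = 1 − (SEM / SD)² = 1 − (5.512 / 8.4)² ≈ 1 − 0.431 ≈ 0.569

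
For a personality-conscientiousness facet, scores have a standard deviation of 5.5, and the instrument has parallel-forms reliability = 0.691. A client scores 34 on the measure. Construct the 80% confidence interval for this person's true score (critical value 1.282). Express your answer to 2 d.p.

[30.08, 37.92]

SEM = 5.5000*√(1 − 0.6910) ≈ 3.0573
Half-width = 1.282*3.0573 ≈ 3.9195
CI = 34 ± 3.9195 → [30.0805, 37.9195]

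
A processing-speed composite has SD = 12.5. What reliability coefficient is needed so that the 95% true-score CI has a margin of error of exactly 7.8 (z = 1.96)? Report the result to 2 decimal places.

Required SEM = 7.8 / 1.96 ≈ 3.9796
r = 1 − (SEM / SD)² = 1 − (3.9796 / 12.5)² ≈ 1 − 0.1014 ≈ 0.8986

0.90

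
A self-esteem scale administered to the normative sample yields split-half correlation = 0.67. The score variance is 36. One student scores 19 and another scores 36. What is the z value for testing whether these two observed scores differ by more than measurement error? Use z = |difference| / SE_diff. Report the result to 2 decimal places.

σ = 36^(1/2) = 6.0000
Spearman-Brown: r = 2(0.67) / (1 + 0.67) = 1.3400 / 1.6700 ≃ 0.8024
SEM = 6.0000·√(1 − 0.8024) ≃ 2.6672
SE_diff = SEM · √2 ≃ 2.6672 · 1.4142 ≃ 3.7719
z = 17 / 3.7719 ≃ 4.5070

4.51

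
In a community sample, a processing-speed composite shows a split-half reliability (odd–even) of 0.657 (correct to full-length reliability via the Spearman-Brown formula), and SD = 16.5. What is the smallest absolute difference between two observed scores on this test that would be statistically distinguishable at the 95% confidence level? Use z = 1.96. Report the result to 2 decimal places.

20.81

r_full = 2·0.657 / (1 + 0.657) ≃ 0.7930
SEM = 16.5000 × √(1 − 0.7930) = 16.5000 × √0.2070 ≃ 16.5000 × 0.4550 ≃ 7.5071
SE_diff = √2 × SEM ≃ 10.6166
Smallest detectable difference = 1.96×10.6166 ≃ 20.8085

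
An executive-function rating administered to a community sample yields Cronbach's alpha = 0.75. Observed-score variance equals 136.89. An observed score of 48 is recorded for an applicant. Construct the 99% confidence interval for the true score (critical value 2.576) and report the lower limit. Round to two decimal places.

SD = √136.89 ≈ 11.7000
The standard error of measurement is 11.7000·√(1 − 0.7500) ≈ 11.7000·0.5000 ≈ 5.8500.
2.576 · SEM ≈ 15.0696
Lower bound: 48 − 15.0696 = 32.9304

32.93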